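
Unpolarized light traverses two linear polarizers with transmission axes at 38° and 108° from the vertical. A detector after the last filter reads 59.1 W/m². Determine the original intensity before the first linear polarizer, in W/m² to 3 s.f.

Unpolarized light through the first polarizer → I₁ = ½ I₀, now polarized at 38°.
I₂ = I₁ cos²(108° − 38°) = 0.5 I₀ · cos²(70°) = 0.05849 I₀.
So 59.1 W/m² = 0.05849 I₀, giving I₀ = 59.1/0.05849 = 1010 W/m².

I₀ ≈ 1010 W/m²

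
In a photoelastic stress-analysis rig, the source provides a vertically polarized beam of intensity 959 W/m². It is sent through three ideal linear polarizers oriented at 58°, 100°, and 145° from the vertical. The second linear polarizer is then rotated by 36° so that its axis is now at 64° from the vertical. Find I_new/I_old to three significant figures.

Before rotation:
I₁ = I₀ cos²(58° − 0°) = I₀ cos²(58°) = 0.2808 I₀.
I₂ = I₁ cos²(100° − 58°) = 0.2808 I₀ · cos²(42°) = 0.1551 I₀.
I₃ = I₂ cos²(145° − 100°) = 0.1551 I₀ · cos²(45°) = 0.07754 I₀.
After rotation:
I₁ = I₀ cos²(58° − 0°) = I₀ cos²(58°) = 0.2808 I₀.
I₂ = I₁ cos²(64° − 58°) = 0.2808 I₀ · cos²(6°) = 0.2777 I₀.
I₃ = I₂ cos²(145° − 64°) = 0.2777 I₀ · cos²(81°) = 0.006797 I₀.
Ratio = 0.006797 / 0.07754 = 0.08765.

I_new/I_old ≈ 0.0877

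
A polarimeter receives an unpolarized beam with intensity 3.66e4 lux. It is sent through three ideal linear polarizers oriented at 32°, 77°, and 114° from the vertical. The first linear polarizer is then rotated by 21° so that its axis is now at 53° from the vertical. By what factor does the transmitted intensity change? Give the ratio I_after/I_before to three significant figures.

Before rotation:
Unpolarized light through the first polarizer → I₁ = ½ I₀, now polarized at 32°.
I₂ = I₁ cos²(77° − 32°) = 0.5 I₀ · cos²(45°) = 0.25 I₀.
I₃ = I₂ cos²(114° − 77°) = 0.25 I₀ · cos²(37°) = 0.1595 I₀.
After rotation:
Unpolarized light through the first polarizer → I₁ = ½ I₀, now polarized at 53°.
I₂ = I₁ cos²(77° − 53°) = 0.5 I₀ · cos²(24°) = 0.4173 I₀.
I₃ = I₂ cos²(114° − 77°) = 0.4173 I₀ · cos²(37°) = 0.2662 I₀.
Ratio = 0.2662 / 0.1595 = 1.669.

I_new/I_old ≈ 1.67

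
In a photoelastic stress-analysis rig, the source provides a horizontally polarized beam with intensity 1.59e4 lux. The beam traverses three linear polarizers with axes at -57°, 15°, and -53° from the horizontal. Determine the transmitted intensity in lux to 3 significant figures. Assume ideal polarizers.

By Malus's law, I₁ = 1.59e4 lux · cos²(57°) = 4716 lux.
I₂ = I₁ · cos²(72°) = 4716 · 0.09549 = 450.4 lux.
I₃ = I₂ · cos²(68°) = 450.4 · 0.1403 = 63.2 lux.

I ≈ 63.2 lux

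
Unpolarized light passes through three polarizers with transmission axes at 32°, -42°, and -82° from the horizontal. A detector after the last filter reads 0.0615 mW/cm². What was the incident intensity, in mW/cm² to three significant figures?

Unpolarized light through the first polarizer → I₁ = ½ I₀, now polarized at 32°.
I₂ = I₁ cos²(-42° − 32°) = 0.5 I₀ · cos²(74°) = 0.03799 I₀.
I₃ = I₂ cos²(-82° + 42°) = 0.03799 I₀ · cos²(40°) = 0.02229 I₀.
So 0.0615 mW/cm² = 0.02229 I₀, giving I₀ = 0.0615/0.02229 = 2.759 mW/cm².

I₀ ≈ 2.76 mW/cm²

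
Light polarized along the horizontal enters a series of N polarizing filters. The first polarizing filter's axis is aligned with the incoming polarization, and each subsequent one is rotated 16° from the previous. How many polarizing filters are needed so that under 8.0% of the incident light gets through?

N = 33

First polarizer is aligned with the polarization: full transmission.
Each further stage multiplies by cos²(16°) = 0.924.
After N polarizers: T = 0.924^(N−1). Require T < 0.080 ⇒ N−1 > ln(0.080)/ln(0.924) = 31.96, so N−1 ≥ 32 and N = 33.
Check: N=33 gives T = 0.07977 < 0.080; N=32 gives T = 0.08633.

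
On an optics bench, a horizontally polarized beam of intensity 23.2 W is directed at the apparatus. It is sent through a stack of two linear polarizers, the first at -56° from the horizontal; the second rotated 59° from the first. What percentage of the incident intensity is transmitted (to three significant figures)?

≈ 8.29%

I₁ = 23.2 W · cos²(56°) = 7.255 W.
I₂ = I₁ · cos²(59°) = 7.255 · 0.2653 = 1.924 W.
That is 8.295% of the incident intensity.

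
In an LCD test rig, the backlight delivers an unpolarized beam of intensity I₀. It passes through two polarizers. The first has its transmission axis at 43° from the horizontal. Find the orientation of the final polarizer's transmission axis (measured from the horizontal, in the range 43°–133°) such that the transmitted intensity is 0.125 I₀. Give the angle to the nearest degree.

Unpolarized light through the first polarizer → I₁ = ½ I₀, now polarized at 43°.
Need I₂/I₀ = 0.125, so cos²(θ − 43°) = 0.125 / 0.5 = 0.25.
θ − 43° = arccos(√0.25) = 60.0°, giving θ ≈ 43 + 60.0 = 103.0°.

θ ≈ 103°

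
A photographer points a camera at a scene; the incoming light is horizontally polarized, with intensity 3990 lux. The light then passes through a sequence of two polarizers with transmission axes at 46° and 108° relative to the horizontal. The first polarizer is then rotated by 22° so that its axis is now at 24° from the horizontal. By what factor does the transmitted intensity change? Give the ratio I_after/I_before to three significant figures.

Before rotation:
By Malus's law, I₁ = I₀ cos²(46° − 0°) = I₀ cos²(46°) = 0.4826 I₀.
I₂ = I₁ cos²(108° − 46°) = 0.4826 I₀ · cos²(62°) = 0.1064 I₀.
After rotation:
I₁ = I₀ cos²(24° − 0°) = I₀ cos²(24°) = 0.8346 I₀.
I₂ = I₁ cos²(108° − 24°) = 0.8346 I₀ · cos²(84°) = 0.009119 I₀.
Ratio = 0.009119 / 0.1064 = 0.08574.

I_new/I_old ≈ 0.0857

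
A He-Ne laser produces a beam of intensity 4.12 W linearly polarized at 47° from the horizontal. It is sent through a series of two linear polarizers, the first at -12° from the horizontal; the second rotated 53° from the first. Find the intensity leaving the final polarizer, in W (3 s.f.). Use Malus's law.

I ≈ 0.396 W

By Malus's law, I₁ = 4.12 W · cos²(59°) = 1.093 W.
I₂ = I₁ · cos²(53°) = 1.093 · 0.3622 = 0.3958 W.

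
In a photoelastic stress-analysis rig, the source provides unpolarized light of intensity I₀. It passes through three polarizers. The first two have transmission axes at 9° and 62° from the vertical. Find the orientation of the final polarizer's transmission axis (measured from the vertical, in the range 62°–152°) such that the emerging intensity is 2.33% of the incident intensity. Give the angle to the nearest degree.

Unpolarized light through the first polarizer → I₁ = ½ I₀, now polarized at 9°.
I₂ = I₁ cos²(62° − 9°) = 0.5 I₀ · cos²(53°) = 0.1811 I₀.
Need I₃/I₀ = 0.0233, so cos²(θ − 62°) = 0.0233 / 0.1811 = 0.1287.
θ − 62° = arccos(√0.1287) = 69.0°, giving θ ≈ 62 + 69.0 = 131.0°.

θ ≈ 131°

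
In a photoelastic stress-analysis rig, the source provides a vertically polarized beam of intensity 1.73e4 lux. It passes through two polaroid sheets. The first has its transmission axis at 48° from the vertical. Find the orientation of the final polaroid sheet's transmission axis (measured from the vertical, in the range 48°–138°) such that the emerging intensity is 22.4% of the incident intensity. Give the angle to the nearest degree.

θ ≈ 93°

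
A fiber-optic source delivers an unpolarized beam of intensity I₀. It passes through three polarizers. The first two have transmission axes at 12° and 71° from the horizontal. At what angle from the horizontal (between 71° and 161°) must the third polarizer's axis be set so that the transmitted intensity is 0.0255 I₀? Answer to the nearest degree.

Unpolarized light through the first polarizer → I₁ = ½ I₀, now polarized at 12°.
I₂ = I₁ cos²(71° − 12°) = 0.5 I₀ · cos²(59°) = 0.1326 I₀.
Need I₃/I₀ = 0.0255, so cos²(θ − 71°) = 0.0255 / 0.1326 = 0.1923.
θ − 71° = arccos(√0.1923) = 64.0°, giving θ ≈ 71 + 64.0 = 135.0°.

θ ≈ 135°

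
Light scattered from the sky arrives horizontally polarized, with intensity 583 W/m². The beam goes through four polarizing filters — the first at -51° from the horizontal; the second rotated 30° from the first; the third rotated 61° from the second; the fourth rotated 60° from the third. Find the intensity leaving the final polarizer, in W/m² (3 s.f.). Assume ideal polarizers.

I ≈ 10.2 W/m²

By Malus's law, I₁ = 583 W/m² · cos²(51°) = 230.9 W/m².
I₂ = I₁ · cos²(30°) = 230.9 · 0.75 = 173.2 W/m².
I₃ = I₂ · cos²(61°) = 173.2 · 0.235 = 40.7 W/m².
I₄ = I₃ · cos²(60°) = 40.7 · 0.25 = 10.18 W/m².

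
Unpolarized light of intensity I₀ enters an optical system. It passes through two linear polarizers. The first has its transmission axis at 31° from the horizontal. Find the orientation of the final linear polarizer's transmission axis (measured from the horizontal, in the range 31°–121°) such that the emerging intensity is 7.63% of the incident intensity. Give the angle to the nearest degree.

θ ≈ 98°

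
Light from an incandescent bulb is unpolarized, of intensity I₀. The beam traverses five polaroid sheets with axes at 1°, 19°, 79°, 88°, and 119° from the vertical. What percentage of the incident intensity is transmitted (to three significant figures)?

Unpolarized light through the first polarizer → I₁ = ½ I₀, now polarized at 1°.
I₂ = I₁ cos²(19° − 1°) = 0.5 I₀ · cos²(18°) = 0.4523 I₀.
I₃ = I₂ cos²(79° − 19°) = 0.4523 I₀ · cos²(60°) = 0.1131 I₀.
I₄ = I₃ cos²(88° − 79°) = 0.1131 I₀ · cos²(9°) = 0.1103 I₀.
I₅ = I₄ cos²(119° − 88°) = 0.1103 I₀ · cos²(31°) = 0.08104 I₀.
That is 8.104% of the incident intensity.

≈ 8.10%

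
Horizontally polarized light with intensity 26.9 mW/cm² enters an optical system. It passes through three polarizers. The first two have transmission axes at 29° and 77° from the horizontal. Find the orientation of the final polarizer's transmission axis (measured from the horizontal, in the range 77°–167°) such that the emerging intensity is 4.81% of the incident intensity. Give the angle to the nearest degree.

I₁ = I₀ cos²(29° − 0°) = I₀ cos²(29°) = 0.765 I₀.
I₂ = I₁ cos²(77° − 29°) = 0.765 I₀ · cos²(48°) = 0.3425 I₀.
Need I₃/I₀ = 0.0481, so cos²(θ − 77°) = 0.0481 / 0.3425 = 0.1404.
θ − 77° = arccos(√0.1404) = 68.0°, giving θ ≈ 77 + 68.0 = 145.0°.

θ ≈ 145°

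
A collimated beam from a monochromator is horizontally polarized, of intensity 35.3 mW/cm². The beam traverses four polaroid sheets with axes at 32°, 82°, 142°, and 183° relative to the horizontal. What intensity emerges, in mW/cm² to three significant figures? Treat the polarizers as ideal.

I ≈ 1.49 mW/cm²

I₁ = 35.3 mW/cm² · cos²(32°) = 25.39 mW/cm².
I₂ = I₁ · cos²(50°) = 25.39 · 0.4132 = 10.49 mW/cm².
I₃ = I₂ · cos²(60°) = 10.49 · 0.25 = 2.622 mW/cm².
I₄ = I₃ · cos²(41°) = 2.622 · 0.5696 = 1.494 mW/cm².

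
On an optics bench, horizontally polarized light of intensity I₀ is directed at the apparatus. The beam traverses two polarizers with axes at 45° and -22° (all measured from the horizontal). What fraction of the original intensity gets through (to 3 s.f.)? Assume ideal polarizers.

≈ 0.0763 I₀

I₁ = I₀ cos²(45° − 0°) = I₀ cos²(45°) = 0.5 I₀.
I₂ = I₁ cos²(-22° − 45°) = 0.5 I₀ · cos²(67°) = 0.07634 I₀.
Transmitted fraction = 0.07634.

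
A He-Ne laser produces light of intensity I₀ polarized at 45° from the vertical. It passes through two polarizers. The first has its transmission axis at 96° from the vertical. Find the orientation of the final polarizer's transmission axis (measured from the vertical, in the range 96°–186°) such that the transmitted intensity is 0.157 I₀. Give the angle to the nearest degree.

θ ≈ 147°

By Malus's law, I₁ = I₀ cos²(96° − 45°) = I₀ cos²(51°) = 0.396 I₀.
Need I₂/I₀ = 0.157, so cos²(θ − 96°) = 0.157 / 0.396 = 0.3964.
θ − 96° = arccos(√0.3964) = 51.0°, giving θ ≈ 96 + 51.0 = 147.0°.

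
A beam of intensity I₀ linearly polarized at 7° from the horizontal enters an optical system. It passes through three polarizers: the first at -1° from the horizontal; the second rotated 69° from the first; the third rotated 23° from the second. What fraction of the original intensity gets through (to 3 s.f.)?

≈ 0.107 I₀

By Malus's law, I₁ = I₀ cos²(-1° − 7°) = I₀ cos²(8°) = 0.9806 I₀.
I₂ = I₁ cos²(69°) = 0.9806 · 0.1284 I₀ = 0.1259 I₀.
I₃ = I₂ cos²(23°) = 0.1259 · 0.8473 I₀ = 0.1067 I₀.
Transmitted fraction = 0.1067.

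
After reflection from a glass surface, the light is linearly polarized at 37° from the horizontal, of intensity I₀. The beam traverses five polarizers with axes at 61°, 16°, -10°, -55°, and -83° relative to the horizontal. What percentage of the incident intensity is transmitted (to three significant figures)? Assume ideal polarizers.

By Malus's law, I₁ = I₀ cos²(61° − 37°) = I₀ cos²(24°) = 0.8346 I₀.
I₂ = I₁ cos²(16° − 61°) = 0.8346 I₀ · cos²(45°) = 0.4173 I₀.
I₃ = I₂ cos²(-10° − 16°) = 0.4173 I₀ · cos²(26°) = 0.3371 I₀.
I₄ = I₃ cos²(-55° + 10°) = 0.3371 I₀ · cos²(45°) = 0.1685 I₀.
I₅ = I₄ cos²(-83° + 55°) = 0.1685 I₀ · cos²(28°) = 0.1314 I₀.
That is 13.14% of the incident intensity.

≈ 13.1%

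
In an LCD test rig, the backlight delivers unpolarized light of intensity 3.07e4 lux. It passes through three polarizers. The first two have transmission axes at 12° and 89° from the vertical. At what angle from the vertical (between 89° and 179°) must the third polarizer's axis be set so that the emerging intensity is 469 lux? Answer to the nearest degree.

θ ≈ 128°

Unpolarized light through the first polarizer → I₁ = ½ I₀, now polarized at 12°.
I₂ = I₁ cos²(89° − 12°) = 0.5 I₀ · cos²(77°) = 0.0253 I₀.
Target fraction: 469 / 3.07e4 lux = 0.01528 of I₀.
Need I₃/I₀ = 0.01528, so cos²(θ − 89°) = 0.01528 / 0.0253 = 0.6038.
θ − 89° = arccos(√0.6038) = 39.0°, giving θ ≈ 89 + 39.0 = 128.0°.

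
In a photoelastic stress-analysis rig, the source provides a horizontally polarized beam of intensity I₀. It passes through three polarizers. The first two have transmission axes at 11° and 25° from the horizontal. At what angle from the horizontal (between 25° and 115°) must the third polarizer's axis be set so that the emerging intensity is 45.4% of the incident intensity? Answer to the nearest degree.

θ ≈ 70°

I₁ = I₀ cos²(11° − 0°) = I₀ cos²(11°) = 0.9636 I₀.
I₂ = I₁ cos²(25° − 11°) = 0.9636 I₀ · cos²(14°) = 0.9072 I₀.
Need I₃/I₀ = 0.454, so cos²(θ − 25°) = 0.454 / 0.9072 = 0.5004.
θ − 25° = arccos(√0.5004) = 45.0°, giving θ ≈ 25 + 45.0 = 70.0°.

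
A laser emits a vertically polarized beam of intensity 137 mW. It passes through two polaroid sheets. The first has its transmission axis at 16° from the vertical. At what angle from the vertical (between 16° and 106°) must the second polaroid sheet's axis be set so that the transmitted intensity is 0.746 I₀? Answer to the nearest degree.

By Malus's law, I₁ = I₀ cos²(16° − 0°) = I₀ cos²(16°) = 0.924 I₀.
Need I₂/I₀ = 0.746, so cos²(θ − 16°) = 0.746 / 0.924 = 0.8073.
θ − 16° = arccos(√0.8073) = 26.0°, giving θ ≈ 16 + 26.0 = 42.0°.

θ ≈ 42°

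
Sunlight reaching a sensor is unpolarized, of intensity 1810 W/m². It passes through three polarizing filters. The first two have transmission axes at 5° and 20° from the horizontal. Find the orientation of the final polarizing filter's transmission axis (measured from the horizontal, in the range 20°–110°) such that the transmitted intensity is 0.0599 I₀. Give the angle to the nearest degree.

Unpolarized light through the first polarizer → I₁ = ½ I₀, now polarized at 5°.
I₂ = I₁ cos²(20° − 5°) = 0.5 I₀ · cos²(15°) = 0.4665 I₀.
Need I₃/I₀ = 0.0599, so cos²(θ − 20°) = 0.0599 / 0.4665 = 0.1284.
θ − 20° = arccos(√0.1284) = 69.0°, giving θ ≈ 20 + 69.0 = 89.0°.

θ ≈ 89°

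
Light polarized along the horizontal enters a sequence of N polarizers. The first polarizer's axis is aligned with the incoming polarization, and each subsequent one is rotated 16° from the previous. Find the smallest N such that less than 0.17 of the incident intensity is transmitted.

First polarizer is aligned with the polarization: full transmission.
Each further stage multiplies by cos²(16°) = 0.924.
After N polarizers: T = 0.924^(N−1). Require T < 0.17 ⇒ N−1 > ln(0.17)/ln(0.924) = 22.42, so N−1 ≥ 23 and N = 24.
Check: N=24 gives T = 0.1624 < 0.17; N=23 gives T = 0.1758.

N = 24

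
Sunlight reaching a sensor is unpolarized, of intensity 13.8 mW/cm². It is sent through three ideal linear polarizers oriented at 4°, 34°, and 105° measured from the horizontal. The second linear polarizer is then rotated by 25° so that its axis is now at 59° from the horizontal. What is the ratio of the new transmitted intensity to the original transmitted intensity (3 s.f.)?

I_new/I_old ≈ 2.00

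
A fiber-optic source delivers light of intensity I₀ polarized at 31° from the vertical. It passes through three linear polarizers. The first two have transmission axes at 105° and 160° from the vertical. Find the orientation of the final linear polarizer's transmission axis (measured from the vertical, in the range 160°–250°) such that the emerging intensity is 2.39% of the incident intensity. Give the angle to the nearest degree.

I₁ = I₀ cos²(105° − 31°) = I₀ cos²(74°) = 0.07598 I₀.
I₂ = I₁ cos²(160° − 105°) = 0.07598 I₀ · cos²(55°) = 0.025 I₀.
Need I₃/I₀ = 0.0239, so cos²(θ − 160°) = 0.0239 / 0.025 = 0.9562.
θ − 160° = arccos(√0.9562) = 12.1°, giving θ ≈ 160 + 12.1 = 172.1°.

θ ≈ 172°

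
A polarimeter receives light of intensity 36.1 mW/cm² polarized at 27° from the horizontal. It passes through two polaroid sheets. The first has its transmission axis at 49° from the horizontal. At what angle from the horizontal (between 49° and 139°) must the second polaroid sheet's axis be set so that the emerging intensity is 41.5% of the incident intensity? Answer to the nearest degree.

I₁ = I₀ cos²(49° − 27°) = I₀ cos²(22°) = 0.8597 I₀.
Need I₂/I₀ = 0.415, so cos²(θ − 49°) = 0.415 / 0.8597 = 0.4827.
θ − 49° = arccos(√0.4827) = 46.0°, giving θ ≈ 49 + 46.0 = 95.0°.

θ ≈ 95°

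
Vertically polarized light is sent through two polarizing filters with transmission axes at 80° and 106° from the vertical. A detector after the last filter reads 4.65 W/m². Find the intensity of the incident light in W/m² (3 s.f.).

I₁ = I₀ cos²(80° − 0°) = I₀ cos²(80°) = 0.03015 I₀.
I₂ = I₁ cos²(106° − 80°) = 0.03015 I₀ · cos²(26°) = 0.02436 I₀.
So 4.65 W/m² = 0.02436 I₀, giving I₀ = 4.65/0.02436 = 190.9 W/m².

I₀ ≈ 191 W/m²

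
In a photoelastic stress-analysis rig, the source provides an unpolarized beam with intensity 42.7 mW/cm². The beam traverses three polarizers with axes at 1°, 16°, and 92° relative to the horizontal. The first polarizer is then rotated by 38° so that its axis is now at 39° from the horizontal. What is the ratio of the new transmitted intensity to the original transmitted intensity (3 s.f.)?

I_new/I_old ≈ 0.908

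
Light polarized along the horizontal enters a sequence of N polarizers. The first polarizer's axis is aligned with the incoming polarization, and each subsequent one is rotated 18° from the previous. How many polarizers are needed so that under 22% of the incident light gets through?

First polarizer is aligned with the polarization: full transmission.
Each further stage multiplies by cos²(18°) = 0.9045.
After N polarizers: T = 0.9045^(N−1). Require T < 0.22 ⇒ N−1 > ln(0.22)/ln(0.9045) = 15.09, so N−1 ≥ 16 and N = 17.
Check: N=17 gives T = 0.2007 < 0.22; N=16 gives T = 0.2219.

N = 17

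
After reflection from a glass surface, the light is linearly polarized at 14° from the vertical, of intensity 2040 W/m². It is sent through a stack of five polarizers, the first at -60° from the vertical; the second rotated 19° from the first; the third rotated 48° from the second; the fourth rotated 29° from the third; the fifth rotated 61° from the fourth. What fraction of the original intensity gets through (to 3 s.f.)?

I/I₀ ≈ 0.00547

I₁ = 2040 W/m² · cos²(74°) = 155 W/m².
I₂ = I₁ · cos²(19°) = 155 · 0.894 = 138.6 W/m².
I₃ = I₂ · cos²(48°) = 138.6 · 0.4477 = 62.04 W/m².
I₄ = I₃ · cos²(29°) = 62.04 · 0.765 = 47.46 W/m².
I₅ = I₄ · cos²(61°) = 47.46 · 0.235 = 11.15 W/m².
Transmitted fraction = 0.005468.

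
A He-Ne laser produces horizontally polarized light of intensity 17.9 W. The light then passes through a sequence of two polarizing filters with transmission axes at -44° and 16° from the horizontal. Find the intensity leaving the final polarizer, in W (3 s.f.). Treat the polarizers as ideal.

I₁ = 17.9 W · cos²(44°) = 9.262 W.
I₂ = I₁ · cos²(60°) = 9.262 · 0.25 = 2.316 W.

I ≈ 2.32 W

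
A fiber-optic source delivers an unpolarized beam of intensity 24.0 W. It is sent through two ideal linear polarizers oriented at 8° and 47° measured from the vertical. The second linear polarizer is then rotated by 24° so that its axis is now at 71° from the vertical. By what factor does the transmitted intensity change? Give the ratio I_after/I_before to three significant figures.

Before rotation:
Unpolarized light through the first polarizer → I₁ = ½ I₀, now polarized at 8°.
I₂ = I₁ cos²(47° − 8°) = 0.5 I₀ · cos²(39°) = 0.302 I₀.
After rotation:
Unpolarized light through the first polarizer → I₁ = ½ I₀, now polarized at 8°.
I₂ = I₁ cos²(71° − 8°) = 0.5 I₀ · cos²(63°) = 0.1031 I₀.
Ratio = 0.1031 / 0.302 = 0.3413.

I_new/I_old ≈ 0.341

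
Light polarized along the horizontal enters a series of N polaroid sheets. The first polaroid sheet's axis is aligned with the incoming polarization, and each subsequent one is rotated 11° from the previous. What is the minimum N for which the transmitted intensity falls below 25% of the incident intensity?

First polarizer is aligned with the polarization: full transmission.
Each further stage multiplies by cos²(11°) = 0.9636.
After N polarizers: T = 0.9636^(N−1). Require T < 0.25 ⇒ N−1 > ln(0.25)/ln(0.9636) = 37.38, so N−1 ≥ 38 and N = 39.
Check: N=39 gives T = 0.2443 < 0.25; N=38 gives T = 0.2535.

N = 39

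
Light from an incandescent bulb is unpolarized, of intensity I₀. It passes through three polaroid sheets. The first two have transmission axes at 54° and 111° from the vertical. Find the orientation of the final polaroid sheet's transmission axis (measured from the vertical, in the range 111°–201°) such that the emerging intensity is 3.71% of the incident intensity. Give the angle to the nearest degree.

θ ≈ 171°

Unpolarized light through the first polarizer → I₁ = ½ I₀, now polarized at 54°.
I₂ = I₁ cos²(111° − 54°) = 0.5 I₀ · cos²(57°) = 0.1483 I₀.
Need I₃/I₀ = 0.0371, so cos²(θ − 111°) = 0.0371 / 0.1483 = 0.2501.
θ − 111° = arccos(√0.2501) = 60.0°, giving θ ≈ 111 + 60.0 = 171.0°.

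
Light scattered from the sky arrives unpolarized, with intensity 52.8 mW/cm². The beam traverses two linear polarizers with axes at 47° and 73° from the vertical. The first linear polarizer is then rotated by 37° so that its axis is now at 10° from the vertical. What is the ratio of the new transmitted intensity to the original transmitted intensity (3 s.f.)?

I_new/I_old ≈ 0.255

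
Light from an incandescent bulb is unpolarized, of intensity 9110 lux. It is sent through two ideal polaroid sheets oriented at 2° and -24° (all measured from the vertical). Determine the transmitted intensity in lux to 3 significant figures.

Unpolarized light through the first polarizer → I₁ = 9110 lux/2 = 4555 lux, polarized at 2°.
I₂ = I₁ · cos²(26°) = 4555 · 0.8078 = 3680 lux.

I ≈ 3680 lux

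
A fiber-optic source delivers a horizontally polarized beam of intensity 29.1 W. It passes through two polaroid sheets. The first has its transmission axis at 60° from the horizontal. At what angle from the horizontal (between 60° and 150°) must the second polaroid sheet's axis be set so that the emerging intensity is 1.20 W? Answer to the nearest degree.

By Malus's law, I₁ = I₀ cos²(60° − 0°) = I₀ cos²(60°) = 0.25 I₀.
Target fraction: 1.20 / 29.1 W = 0.04124 of I₀.
Need I₂/I₀ = 0.04124, so cos²(θ − 60°) = 0.04124 / 0.25 = 0.1649.
θ − 60° = arccos(√0.1649) = 66.0°, giving θ ≈ 60 + 66.0 = 126.0°.

θ ≈ 126°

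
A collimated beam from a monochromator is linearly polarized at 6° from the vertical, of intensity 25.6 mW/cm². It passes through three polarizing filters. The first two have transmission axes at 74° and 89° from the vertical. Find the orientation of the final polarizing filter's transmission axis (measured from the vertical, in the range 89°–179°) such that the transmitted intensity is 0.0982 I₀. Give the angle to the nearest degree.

θ ≈ 119°

By Malus's law, I₁ = I₀ cos²(74° − 6°) = I₀ cos²(68°) = 0.1403 I₀.
I₂ = I₁ cos²(89° − 74°) = 0.1403 I₀ · cos²(15°) = 0.1309 I₀.
Need I₃/I₀ = 0.0982, so cos²(θ − 89°) = 0.0982 / 0.1309 = 0.75.
θ − 89° = arccos(√0.75) = 30.0°, giving θ ≈ 89 + 30.0 = 119.0°.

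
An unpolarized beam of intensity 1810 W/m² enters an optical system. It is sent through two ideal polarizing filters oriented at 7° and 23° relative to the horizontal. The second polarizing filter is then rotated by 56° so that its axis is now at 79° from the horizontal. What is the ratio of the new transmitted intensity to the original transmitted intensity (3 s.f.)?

I_new/I_old ≈ 0.103

Before rotation:
Unpolarized light through the first polarizer → I₁ = ½ I₀, now polarized at 7°.
I₂ = I₁ cos²(23° − 7°) = 0.5 I₀ · cos²(16°) = 0.462 I₀.
After rotation:
Unpolarized light through the first polarizer → I₁ = ½ I₀, now polarized at 7°.
I₂ = I₁ cos²(79° − 7°) = 0.5 I₀ · cos²(72°) = 0.04775 I₀.
Ratio = 0.04775 / 0.462 = 0.1033.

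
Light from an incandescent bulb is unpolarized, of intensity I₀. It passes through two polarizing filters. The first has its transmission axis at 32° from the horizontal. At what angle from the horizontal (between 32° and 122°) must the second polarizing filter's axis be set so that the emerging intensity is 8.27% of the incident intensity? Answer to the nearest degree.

θ ≈ 98°

Unpolarized light through the first polarizer → I₁ = ½ I₀, now polarized at 32°.
Need I₂/I₀ = 0.0827, so cos²(θ − 32°) = 0.0827 / 0.5 = 0.1654.
θ − 32° = arccos(√0.1654) = 66.0°, giving θ ≈ 32 + 66.0 = 98.0°.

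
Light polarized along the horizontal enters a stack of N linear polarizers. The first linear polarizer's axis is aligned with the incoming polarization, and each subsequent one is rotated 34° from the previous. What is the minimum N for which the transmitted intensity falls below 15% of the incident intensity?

First polarizer is aligned with the polarization: full transmission.
Each further stage multiplies by cos²(34°) = 0.6873.
After N polarizers: T = 0.6873^(N−1). Require T < 0.15 ⇒ N−1 > ln(0.15)/ln(0.6873) = 5.06, so N−1 ≥ 6 and N = 7.
Check: N=7 gives T = 0.1054 < 0.15; N=6 gives T = 0.1534.

N = 7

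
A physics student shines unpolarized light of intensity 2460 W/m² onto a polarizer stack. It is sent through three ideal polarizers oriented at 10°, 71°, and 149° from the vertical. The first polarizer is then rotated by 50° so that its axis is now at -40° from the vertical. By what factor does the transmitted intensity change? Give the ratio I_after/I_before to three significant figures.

I_new/I_old ≈ 0.546

Before rotation:
Unpolarized light through the first polarizer → I₁ = ½ I₀, now polarized at 10°.
I₂ = I₁ cos²(71° − 10°) = 0.5 I₀ · cos²(61°) = 0.1175 I₀.
I₃ = I₂ cos²(149° − 71°) = 0.1175 I₀ · cos²(78°) = 0.00508 I₀.
After rotation:
Unpolarized light through the first polarizer → I₁ = ½ I₀, now polarized at -40°.
Angle between axes 1 and 2: 69°. I₂ = 0.5 I₀ · cos²(69°) = 0.06421 I₀.
I₃ = I₂ cos²(149° − 71°) = 0.06421 I₀ · cos²(78°) = 0.002776 I₀.
Ratio = 0.002776 / 0.00508 = 0.5464.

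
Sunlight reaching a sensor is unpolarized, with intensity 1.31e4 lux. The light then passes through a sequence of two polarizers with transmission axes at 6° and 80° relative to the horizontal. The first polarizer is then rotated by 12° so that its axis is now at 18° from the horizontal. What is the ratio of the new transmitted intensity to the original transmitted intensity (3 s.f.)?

I_new/I_old ≈ 2.90

Before rotation:
Unpolarized light through the first polarizer → I₁ = ½ I₀, now polarized at 6°.
I₂ = I₁ cos²(80° − 6°) = 0.5 I₀ · cos²(74°) = 0.03799 I₀.
After rotation:
Unpolarized light through the first polarizer → I₁ = ½ I₀, now polarized at 18°.
I₂ = I₁ cos²(80° − 18°) = 0.5 I₀ · cos²(62°) = 0.1102 I₀.
Ratio = 0.1102 / 0.03799 = 2.901.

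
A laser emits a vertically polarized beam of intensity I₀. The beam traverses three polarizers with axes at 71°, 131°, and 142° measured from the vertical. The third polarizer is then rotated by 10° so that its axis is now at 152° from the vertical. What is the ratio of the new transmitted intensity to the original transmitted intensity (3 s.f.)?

I_new/I_old ≈ 0.905

Before rotation:
By Malus's law, I₁ = I₀ cos²(71° − 0°) = I₀ cos²(71°) = 0.106 I₀.
I₂ = I₁ cos²(131° − 71°) = 0.106 I₀ · cos²(60°) = 0.0265 I₀.
I₃ = I₂ cos²(142° − 131°) = 0.0265 I₀ · cos²(11°) = 0.02553 I₀.
After rotation:
I₁ = I₀ cos²(71° − 0°) = I₀ cos²(71°) = 0.106 I₀.
I₂ = I₁ cos²(131° − 71°) = 0.106 I₀ · cos²(60°) = 0.0265 I₀.
I₃ = I₂ cos²(152° − 131°) = 0.0265 I₀ · cos²(21°) = 0.0231 I₀.
Ratio = 0.0231 / 0.02553 = 0.9045.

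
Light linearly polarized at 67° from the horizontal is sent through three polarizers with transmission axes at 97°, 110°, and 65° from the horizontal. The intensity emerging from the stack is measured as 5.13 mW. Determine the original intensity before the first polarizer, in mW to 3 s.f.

I₀ ≈ 14.4 mW

By Malus's law, I₁ = I₀ cos²(97° − 67°) = I₀ cos²(30°) = 0.75 I₀.
I₂ = I₁ cos²(110° − 97°) = 0.75 I₀ · cos²(13°) = 0.712 I₀.
I₃ = I₂ cos²(65° − 110°) = 0.712 I₀ · cos²(45°) = 0.356 I₀.
So 5.13 mW = 0.356 I₀, giving I₀ = 5.13/0.356 = 14.41 mW.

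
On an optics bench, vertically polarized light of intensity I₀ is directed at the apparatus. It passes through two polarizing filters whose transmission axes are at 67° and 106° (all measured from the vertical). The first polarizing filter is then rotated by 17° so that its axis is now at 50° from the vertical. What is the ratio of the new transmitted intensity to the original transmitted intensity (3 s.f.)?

I_new/I_old ≈ 1.40

Before rotation:
I₁ = I₀ cos²(67° − 0°) = I₀ cos²(67°) = 0.1527 I₀.
I₂ = I₁ cos²(106° − 67°) = 0.1527 I₀ · cos²(39°) = 0.09221 I₀.
After rotation:
I₁ = I₀ cos²(50° − 0°) = I₀ cos²(50°) = 0.4132 I₀.
I₂ = I₁ cos²(106° − 50°) = 0.4132 I₀ · cos²(56°) = 0.1292 I₀.
Ratio = 0.1292 / 0.09221 = 1.401.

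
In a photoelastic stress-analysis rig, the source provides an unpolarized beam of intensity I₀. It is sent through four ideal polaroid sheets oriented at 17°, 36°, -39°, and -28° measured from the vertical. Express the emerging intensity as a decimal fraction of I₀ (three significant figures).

≈ 0.0289 I₀

Unpolarized light through the first polarizer → I₁ = ½ I₀, now polarized at 17°.
I₂ = I₁ cos²(36° − 17°) = 0.5 I₀ · cos²(19°) = 0.447 I₀.
I₃ = I₂ cos²(-39° − 36°) = 0.447 I₀ · cos²(75°) = 0.02994 I₀.
I₄ = I₃ cos²(-28° + 39°) = 0.02994 I₀ · cos²(11°) = 0.02885 I₀.
Transmitted fraction = 0.02885.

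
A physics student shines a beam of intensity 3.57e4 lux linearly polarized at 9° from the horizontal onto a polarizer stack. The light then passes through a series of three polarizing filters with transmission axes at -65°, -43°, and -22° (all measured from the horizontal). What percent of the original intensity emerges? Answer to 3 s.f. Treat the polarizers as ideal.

I₁ = 3.57e4 lux · cos²(74°) = 2712 lux.
I₂ = I₁ · cos²(22°) = 2712 · 0.8597 = 2332 lux.
I₃ = I₂ · cos²(21°) = 2332 · 0.8716 = 2032 lux.
That is 5.693% of the incident intensity.

≈ 5.69%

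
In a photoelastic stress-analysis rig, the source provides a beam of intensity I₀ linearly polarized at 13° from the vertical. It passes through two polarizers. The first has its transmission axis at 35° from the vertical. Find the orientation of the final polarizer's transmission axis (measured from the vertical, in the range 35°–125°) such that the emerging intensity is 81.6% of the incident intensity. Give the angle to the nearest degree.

I₁ = I₀ cos²(35° − 13°) = I₀ cos²(22°) = 0.8597 I₀.
Need I₂/I₀ = 0.816, so cos²(θ − 35°) = 0.816 / 0.8597 = 0.9492.
θ − 35° = arccos(√0.9492) = 13.0°, giving θ ≈ 35 + 13.0 = 48.0°.

θ ≈ 48°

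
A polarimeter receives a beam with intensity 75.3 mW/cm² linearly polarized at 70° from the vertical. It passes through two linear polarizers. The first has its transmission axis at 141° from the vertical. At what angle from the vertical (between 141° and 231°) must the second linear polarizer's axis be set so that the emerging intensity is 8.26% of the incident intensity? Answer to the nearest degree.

By Malus's law, I₁ = I₀ cos²(141° − 70°) = I₀ cos²(71°) = 0.106 I₀.
Need I₂/I₀ = 0.0826, so cos²(θ − 141°) = 0.0826 / 0.106 = 0.7793.
θ − 141° = arccos(√0.7793) = 28.0°, giving θ ≈ 141 + 28.0 = 169.0°.

θ ≈ 169°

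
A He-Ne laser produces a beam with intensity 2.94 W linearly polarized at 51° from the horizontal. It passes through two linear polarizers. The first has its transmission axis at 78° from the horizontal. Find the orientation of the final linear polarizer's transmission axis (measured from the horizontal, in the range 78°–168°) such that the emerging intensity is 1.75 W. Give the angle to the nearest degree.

θ ≈ 108°

I₁ = I₀ cos²(78° − 51°) = I₀ cos²(27°) = 0.7939 I₀.
Target fraction: 1.75 / 2.94 W = 0.5952 of I₀.
Need I₂/I₀ = 0.5952, so cos²(θ − 78°) = 0.5952 / 0.7939 = 0.7498.
θ − 78° = arccos(√0.7498) = 30.0°, giving θ ≈ 78 + 30.0 = 108.0°.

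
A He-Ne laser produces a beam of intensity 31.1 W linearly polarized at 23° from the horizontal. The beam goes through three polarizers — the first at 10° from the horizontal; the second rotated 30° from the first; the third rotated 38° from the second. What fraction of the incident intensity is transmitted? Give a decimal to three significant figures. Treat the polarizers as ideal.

I₁ = 31.1 W · cos²(13°) = 29.53 W.
I₂ = I₁ · cos²(30°) = 29.53 · 0.75 = 22.14 W.
I₃ = I₂ · cos²(38°) = 22.14 · 0.621 = 13.75 W.
Transmitted fraction = 0.4422.

I/I₀ ≈ 0.442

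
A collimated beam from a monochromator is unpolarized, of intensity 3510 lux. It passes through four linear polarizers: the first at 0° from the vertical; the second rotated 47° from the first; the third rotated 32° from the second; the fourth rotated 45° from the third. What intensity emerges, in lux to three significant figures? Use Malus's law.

I ≈ 294 lux

Unpolarized light through the first polarizer → I₁ = 3510 lux/2 = 1755 lux, polarized at 0°.
I₂ = I₁ · cos²(47°) = 1755 · 0.4651 = 816.3 lux.
I₃ = I₂ · cos²(32°) = 816.3 · 0.7192 = 587.1 lux.
I₄ = I₃ · cos²(45°) = 587.1 · 0.5 = 293.5 lux.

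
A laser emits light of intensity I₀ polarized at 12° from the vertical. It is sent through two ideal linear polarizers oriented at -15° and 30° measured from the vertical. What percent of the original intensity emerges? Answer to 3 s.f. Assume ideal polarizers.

≈ 39.7%

I₁ = I₀ cos²(-15° − 12°) = I₀ cos²(27°) = 0.7939 I₀.
I₂ = I₁ cos²(30° + 15°) = 0.7939 I₀ · cos²(45°) = 0.3969 I₀.
That is 39.69% of the incident intensity.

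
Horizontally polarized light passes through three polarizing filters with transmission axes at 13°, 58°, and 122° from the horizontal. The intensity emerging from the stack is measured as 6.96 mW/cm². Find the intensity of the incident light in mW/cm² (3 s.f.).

I₀ ≈ 76.3 mW/cm²

By Malus's law, I₁ = I₀ cos²(13° − 0°) = I₀ cos²(13°) = 0.9494 I₀.
I₂ = I₁ cos²(58° − 13°) = 0.9494 I₀ · cos²(45°) = 0.4747 I₀.
I₃ = I₂ cos²(122° − 58°) = 0.4747 I₀ · cos²(64°) = 0.09122 I₀.
So 6.96 mW/cm² = 0.09122 I₀, giving I₀ = 6.96/0.09122 = 76.3 mW/cm².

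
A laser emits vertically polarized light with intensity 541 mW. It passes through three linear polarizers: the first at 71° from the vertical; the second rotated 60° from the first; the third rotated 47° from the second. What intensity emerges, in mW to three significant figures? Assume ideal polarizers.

I ≈ 6.67 mW

I₁ = 541 mW · cos²(71°) = 57.34 mW.
I₂ = I₁ · cos²(60°) = 57.34 · 0.25 = 14.34 mW.
I₃ = I₂ · cos²(47°) = 14.34 · 0.4651 = 6.668 mW.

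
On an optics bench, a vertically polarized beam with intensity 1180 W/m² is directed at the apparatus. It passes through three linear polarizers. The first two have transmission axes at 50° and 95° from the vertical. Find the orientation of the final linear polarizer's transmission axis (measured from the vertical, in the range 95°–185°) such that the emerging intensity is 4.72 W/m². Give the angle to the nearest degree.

θ ≈ 177°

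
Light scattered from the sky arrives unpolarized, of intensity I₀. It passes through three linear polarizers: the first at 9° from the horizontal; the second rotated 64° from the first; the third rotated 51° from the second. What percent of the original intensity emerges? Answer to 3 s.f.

≈ 3.81%

Unpolarized light through the first polarizer → I₁ = ½ I₀, now polarized at 9°.
I₂ = I₁ cos²(64°) = 0.5 · 0.1922 I₀ = 0.09608 I₀.
I₃ = I₂ cos²(51°) = 0.09608 · 0.396 I₀ = 0.03805 I₀.
That is 3.805% of the incident intensity.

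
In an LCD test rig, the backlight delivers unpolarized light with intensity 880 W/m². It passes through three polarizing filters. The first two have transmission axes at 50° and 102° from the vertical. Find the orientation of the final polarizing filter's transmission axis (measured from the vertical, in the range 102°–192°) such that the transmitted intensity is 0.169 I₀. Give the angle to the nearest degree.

Unpolarized light through the first polarizer → I₁ = ½ I₀, now polarized at 50°.
I₂ = I₁ cos²(102° − 50°) = 0.5 I₀ · cos²(52°) = 0.1895 I₀.
Need I₃/I₀ = 0.169, so cos²(θ − 102°) = 0.169 / 0.1895 = 0.8917.
θ − 102° = arccos(√0.8917) = 19.2°, giving θ ≈ 102 + 19.2 = 121.2°.

θ ≈ 121°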